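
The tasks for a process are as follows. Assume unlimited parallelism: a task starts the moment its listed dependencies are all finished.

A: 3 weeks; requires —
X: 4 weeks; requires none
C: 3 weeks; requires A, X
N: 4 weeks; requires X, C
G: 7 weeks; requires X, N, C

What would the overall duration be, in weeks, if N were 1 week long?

The binding path is X→C→N→G = 4+3+4+7 = 18; finish at 18 weeks.
N is on the critical path; changing it to 1 makes that path 15 weeks.
The critical path is still X→C→N→G; finish is now 15 weeks.

15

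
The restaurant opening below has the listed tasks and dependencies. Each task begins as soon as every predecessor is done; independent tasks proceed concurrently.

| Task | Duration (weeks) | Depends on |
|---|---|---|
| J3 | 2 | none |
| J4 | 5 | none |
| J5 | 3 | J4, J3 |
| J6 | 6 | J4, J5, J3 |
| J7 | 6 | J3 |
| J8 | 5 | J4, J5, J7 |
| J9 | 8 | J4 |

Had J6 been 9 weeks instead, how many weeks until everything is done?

Baseline: J4→J5→J6 = 5+3+6 = 14 → 14 weeks.
J6 is on the critical path; changing it to 9 makes that path 17 weeks.
No other chain overtakes it, so the finish is 17 weeks.

17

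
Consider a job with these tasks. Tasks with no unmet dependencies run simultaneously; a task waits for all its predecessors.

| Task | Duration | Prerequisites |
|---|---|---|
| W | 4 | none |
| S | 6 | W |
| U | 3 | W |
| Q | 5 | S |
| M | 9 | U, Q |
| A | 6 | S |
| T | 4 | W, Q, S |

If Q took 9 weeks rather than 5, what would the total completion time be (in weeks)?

Baseline: W→S→Q→M = 4+6+5+9 = 24 → 24 weeks.
Q lies on that path, so at 9 weeks the path becomes 28 weeks.
The critical path is still W→S→Q→M; finish is now 28 weeks.

28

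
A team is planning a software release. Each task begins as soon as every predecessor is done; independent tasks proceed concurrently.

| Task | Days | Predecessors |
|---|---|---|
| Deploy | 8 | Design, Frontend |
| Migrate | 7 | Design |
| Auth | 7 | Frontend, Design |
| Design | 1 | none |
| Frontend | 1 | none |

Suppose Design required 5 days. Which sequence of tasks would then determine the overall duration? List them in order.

Baseline: Design→Deploy = 1+8 = 9 → 9 days.
Design lies on that path, so at 5 days the path becomes 13 days.
No other chain overtakes it, so the finish is 13 days.

Design, Deploy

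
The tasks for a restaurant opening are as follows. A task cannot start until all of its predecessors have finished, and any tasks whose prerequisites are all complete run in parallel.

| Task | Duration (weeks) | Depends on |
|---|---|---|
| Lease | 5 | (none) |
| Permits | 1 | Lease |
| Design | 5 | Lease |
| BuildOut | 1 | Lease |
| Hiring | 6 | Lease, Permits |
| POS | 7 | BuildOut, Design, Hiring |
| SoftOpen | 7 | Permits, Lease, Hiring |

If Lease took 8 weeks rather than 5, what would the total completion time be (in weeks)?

Critical path before the change: Lease→Permits→Hiring→POS = 5+1+6+7 = 19 giving 19 weeks.
Since Lease is critical, the +3 change carries straight to that chain (now 22 weeks).
That remains the longest chain; total 22 weeks.

22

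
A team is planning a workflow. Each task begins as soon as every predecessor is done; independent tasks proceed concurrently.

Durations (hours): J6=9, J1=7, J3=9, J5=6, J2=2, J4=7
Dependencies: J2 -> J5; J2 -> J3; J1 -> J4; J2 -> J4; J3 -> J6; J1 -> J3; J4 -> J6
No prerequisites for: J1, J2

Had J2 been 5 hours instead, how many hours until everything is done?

25

Baseline: J1→J3→J6 = 7+9+9 = 25 → 25 hours.
The longest path through J2 is only 20 hours, so J2 has float 5.
No other chain overtakes it, so the finish is 25 hours.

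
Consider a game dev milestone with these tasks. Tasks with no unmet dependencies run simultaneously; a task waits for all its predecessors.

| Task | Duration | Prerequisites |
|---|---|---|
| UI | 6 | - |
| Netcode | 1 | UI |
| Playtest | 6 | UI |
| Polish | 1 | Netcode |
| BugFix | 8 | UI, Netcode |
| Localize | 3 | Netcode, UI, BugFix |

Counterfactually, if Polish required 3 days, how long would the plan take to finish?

Critical path before the change: UI→Netcode→BugFix→Localize = 6+1+8+3 = 18 giving 18 days.
Polish has 10 days of float (longest path through it is 8).
That remains the longest chain; total 18 days.

18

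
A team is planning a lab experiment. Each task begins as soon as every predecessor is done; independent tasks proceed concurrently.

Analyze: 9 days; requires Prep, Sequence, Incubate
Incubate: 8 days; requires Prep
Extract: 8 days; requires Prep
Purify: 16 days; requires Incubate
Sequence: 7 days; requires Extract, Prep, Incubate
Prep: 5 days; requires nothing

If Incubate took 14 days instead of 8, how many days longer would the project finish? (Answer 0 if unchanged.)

6

Baseline: Prep→Incubate→Sequence→Analyze = 5+8+7+9 = 29 → 29 days.
Since Incubate is critical, the +6 change carries straight to that chain (now 35 days).
That remains the longest chain; total 35 days.
Change in finish: 35 − 29 = +6 days.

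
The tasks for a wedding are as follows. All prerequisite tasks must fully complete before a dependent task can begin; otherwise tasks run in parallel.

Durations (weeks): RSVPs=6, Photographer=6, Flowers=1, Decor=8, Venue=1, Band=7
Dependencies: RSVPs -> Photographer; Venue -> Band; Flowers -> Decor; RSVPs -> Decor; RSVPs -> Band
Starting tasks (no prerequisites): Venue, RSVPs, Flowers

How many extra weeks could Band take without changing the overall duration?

1

RSVPs→Decor = 6+8 = 14 sets the makespan at 14 weeks.
Band finishes as early as 13 and must finish by 14.
Float = 14 − 13 = 1.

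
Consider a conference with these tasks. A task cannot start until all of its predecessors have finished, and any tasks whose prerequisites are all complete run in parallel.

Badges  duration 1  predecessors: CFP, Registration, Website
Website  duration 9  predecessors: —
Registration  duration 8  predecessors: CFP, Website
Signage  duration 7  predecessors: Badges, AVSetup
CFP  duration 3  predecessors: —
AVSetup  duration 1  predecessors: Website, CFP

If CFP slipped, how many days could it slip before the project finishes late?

The longest chain is Website→Registration→Badges→Signage = 9+8+1+7 = 25; overall finish 25 days.
Longest path through CFP: 19 days (earliest finish 3, latest finish 9).
Float = 25 − 19 = 6.

6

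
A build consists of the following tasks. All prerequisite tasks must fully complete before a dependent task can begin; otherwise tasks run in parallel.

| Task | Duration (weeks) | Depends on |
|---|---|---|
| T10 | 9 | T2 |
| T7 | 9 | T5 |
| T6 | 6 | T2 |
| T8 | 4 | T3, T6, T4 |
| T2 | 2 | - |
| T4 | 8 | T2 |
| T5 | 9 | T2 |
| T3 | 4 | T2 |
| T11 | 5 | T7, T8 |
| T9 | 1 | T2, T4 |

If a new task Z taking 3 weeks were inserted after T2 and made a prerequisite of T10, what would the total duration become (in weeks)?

25

Originally the build takes 25 weeks.
With Z inserted, T10 now waits for max(T2, Z).
New critical path: T2→T5→T7→T11 = 2+9+9+5 = 25 ⇒ 25 weeks.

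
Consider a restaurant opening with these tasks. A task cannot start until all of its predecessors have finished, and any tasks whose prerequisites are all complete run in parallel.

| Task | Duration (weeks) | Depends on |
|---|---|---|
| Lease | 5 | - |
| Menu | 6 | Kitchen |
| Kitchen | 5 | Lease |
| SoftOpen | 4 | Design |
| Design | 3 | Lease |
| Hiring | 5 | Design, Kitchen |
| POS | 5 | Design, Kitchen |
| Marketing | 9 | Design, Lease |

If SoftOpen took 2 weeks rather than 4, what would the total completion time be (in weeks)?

17

Baseline: Lease→Design→Marketing = 5+3+9 = 17 → 17 weeks.
SoftOpen has 5 weeks of float (longest path through it is 12).
No other chain overtakes it, so the finish is 17 weeks.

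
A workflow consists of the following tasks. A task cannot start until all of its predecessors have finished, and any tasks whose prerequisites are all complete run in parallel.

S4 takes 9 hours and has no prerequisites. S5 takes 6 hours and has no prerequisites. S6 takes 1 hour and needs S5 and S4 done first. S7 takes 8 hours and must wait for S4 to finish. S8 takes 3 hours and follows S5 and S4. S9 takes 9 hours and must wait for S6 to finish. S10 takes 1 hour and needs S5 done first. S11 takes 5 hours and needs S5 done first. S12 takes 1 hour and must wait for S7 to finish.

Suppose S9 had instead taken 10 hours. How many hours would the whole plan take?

20

As given, the longest chain is S4→S6→S9 = 9+1+9 = 19, so the finish is 19 hours.
S9 is on the critical path; changing it to 10 makes that path 20 hours.
No other chain overtakes it, so the finish is 20 hours.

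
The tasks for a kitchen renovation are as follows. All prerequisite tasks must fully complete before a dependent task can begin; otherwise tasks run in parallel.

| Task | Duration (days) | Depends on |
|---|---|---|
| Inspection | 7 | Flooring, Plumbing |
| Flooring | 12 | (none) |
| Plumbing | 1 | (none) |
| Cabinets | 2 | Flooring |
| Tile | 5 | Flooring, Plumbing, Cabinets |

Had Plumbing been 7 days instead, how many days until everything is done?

Critical path before the change: Flooring→Cabinets→Tile = 12+2+5 = 19 giving 19 days.
The longest path through Plumbing is only 8 days, so Plumbing has float 11.
No other chain overtakes it, so the finish is 19 days.

19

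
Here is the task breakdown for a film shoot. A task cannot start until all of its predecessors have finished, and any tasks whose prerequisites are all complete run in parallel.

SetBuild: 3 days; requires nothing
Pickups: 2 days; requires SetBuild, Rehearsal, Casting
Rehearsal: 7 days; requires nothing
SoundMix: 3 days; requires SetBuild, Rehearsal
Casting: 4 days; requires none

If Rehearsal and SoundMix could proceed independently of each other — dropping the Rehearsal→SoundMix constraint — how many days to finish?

9

Original critical path: Rehearsal→SoundMix = 7+3 = 10 ⇒ 10 days.
Without Rehearsal→SoundMix, SoundMix's earliest start moves from 7 to 3.
The longest chain is now Rehearsal→Pickups = 7+2 = 9, so the project takes 9 days.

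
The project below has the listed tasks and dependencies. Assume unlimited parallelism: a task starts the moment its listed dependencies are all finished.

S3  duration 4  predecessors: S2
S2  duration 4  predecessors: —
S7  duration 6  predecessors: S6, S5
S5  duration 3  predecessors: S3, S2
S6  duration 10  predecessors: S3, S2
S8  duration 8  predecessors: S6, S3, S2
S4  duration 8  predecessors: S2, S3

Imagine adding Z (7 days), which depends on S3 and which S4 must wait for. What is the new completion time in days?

26

Originally the job takes 26 days.
With Z inserted, S4 now waits for max(S2, S3, Z).
New critical path: S2→S3→S6→S8 = 4+4+10+8 = 26 ⇒ 26 days.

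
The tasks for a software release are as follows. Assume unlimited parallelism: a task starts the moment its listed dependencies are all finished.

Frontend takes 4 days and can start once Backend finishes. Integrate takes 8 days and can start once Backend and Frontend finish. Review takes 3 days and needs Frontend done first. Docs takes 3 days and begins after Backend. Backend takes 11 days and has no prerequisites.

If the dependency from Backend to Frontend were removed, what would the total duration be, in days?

Before: longest chain Backend→Frontend→Integrate = 11+4+8 = 23, finish 23.
Without Backend→Frontend, Frontend's earliest start moves from 11 to 0.
After: Backend→Integrate = 11+8 = 19 → 19 days.

19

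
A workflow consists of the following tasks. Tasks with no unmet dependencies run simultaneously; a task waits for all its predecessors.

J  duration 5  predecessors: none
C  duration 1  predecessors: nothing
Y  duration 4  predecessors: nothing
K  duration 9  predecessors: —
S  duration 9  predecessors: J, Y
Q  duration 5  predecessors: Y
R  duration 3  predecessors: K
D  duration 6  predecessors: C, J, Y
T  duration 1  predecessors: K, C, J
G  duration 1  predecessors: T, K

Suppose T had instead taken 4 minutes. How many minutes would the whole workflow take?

14

Critical path before the change: J→S = 5+9 = 14 giving 14 minutes.
T has 3 minutes of float (longest path through it is 11).
The critical path is still J→S; finish is now 14 minutes.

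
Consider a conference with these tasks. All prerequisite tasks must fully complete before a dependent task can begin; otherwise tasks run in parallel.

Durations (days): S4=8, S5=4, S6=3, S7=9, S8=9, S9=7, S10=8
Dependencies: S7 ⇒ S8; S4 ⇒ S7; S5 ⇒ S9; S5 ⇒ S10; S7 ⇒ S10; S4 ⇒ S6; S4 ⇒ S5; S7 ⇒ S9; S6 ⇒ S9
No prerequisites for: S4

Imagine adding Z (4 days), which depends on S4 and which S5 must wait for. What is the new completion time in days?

Originally the plan takes 26 days.
With Z inserted, S5 now waits for max(S4, Z).
New critical path: S4→S7→S8 = 8+9+9 = 26 ⇒ 26 days.

26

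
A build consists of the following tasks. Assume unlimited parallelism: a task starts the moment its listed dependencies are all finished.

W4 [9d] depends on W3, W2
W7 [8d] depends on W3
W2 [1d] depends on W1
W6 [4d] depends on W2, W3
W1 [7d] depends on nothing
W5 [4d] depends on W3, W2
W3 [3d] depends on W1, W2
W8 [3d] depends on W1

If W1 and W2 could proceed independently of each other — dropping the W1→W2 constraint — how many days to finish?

19

Before: longest chain W1→W2→W3→W4 = 7+1+3+9 = 20, finish 20.
Without W1→W2, W2's earliest start moves from 7 to 0.
New critical path: W1→W3→W4 = 7+3+9 = 19 ⇒ 19 days.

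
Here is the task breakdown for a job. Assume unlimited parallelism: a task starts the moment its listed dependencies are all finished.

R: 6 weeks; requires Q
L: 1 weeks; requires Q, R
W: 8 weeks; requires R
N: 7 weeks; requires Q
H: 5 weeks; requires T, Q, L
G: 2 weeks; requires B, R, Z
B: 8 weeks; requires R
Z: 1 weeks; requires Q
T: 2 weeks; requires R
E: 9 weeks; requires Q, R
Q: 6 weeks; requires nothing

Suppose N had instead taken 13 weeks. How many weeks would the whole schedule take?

Baseline: Q→R→B→G = 6+6+8+2 = 22 → 22 weeks.
The longest path through N is only 13 weeks, so N has float 9.
That remains the longest chain; total 22 weeks.

22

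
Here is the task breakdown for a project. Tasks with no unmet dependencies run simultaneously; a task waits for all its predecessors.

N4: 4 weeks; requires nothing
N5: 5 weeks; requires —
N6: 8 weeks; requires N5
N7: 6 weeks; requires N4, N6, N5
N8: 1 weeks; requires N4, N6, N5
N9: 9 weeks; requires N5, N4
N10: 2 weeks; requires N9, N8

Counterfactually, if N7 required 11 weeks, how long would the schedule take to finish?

Actual critical path: N5→N6→N7 = 5+8+6 = 19 ⇒ 19 weeks.
Since N7 is critical, the +5 change carries straight to that chain (now 24 weeks).
The critical path is still N5→N6→N7; finish is now 24 weeks.

24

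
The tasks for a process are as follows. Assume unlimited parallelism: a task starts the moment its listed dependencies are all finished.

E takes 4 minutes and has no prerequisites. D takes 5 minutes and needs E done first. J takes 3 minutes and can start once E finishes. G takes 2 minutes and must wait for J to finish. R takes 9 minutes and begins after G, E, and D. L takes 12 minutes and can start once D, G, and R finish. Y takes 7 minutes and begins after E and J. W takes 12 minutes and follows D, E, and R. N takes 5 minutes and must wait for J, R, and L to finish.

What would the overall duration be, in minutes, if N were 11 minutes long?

Actual critical path: E→D→R→L→N = 4+5+9+12+5 = 35 ⇒ 35 minutes.
N lies on that path, so at 11 minutes the path becomes 41 minutes.
That remains the longest chain; total 41 minutes.

41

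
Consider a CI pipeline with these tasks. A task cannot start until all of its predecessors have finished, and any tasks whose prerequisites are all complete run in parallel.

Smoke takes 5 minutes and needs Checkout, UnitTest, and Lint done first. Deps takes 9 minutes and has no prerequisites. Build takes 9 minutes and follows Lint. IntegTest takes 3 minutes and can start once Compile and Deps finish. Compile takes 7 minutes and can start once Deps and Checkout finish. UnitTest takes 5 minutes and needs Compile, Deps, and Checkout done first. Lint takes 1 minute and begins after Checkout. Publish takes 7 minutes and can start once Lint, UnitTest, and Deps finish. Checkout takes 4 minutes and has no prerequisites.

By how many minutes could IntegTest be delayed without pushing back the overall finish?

Critical path: Deps→Compile→UnitTest→Publish = 9+7+5+7 = 28, so the finish is 28 minutes.
Longest path through IntegTest: 19 minutes (earliest finish 19, latest finish 28).
So IntegTest can slip 28 − 19 = 9 minutes.

9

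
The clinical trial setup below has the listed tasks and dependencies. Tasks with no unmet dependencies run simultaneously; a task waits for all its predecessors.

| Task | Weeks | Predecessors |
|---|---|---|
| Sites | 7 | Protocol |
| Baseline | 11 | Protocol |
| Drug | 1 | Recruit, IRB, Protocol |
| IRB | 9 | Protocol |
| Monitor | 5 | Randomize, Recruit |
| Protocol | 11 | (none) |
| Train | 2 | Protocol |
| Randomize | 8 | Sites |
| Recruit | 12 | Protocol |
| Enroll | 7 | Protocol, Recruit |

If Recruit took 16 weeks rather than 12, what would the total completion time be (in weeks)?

The binding path is Protocol→Sites→Randomize→Monitor = 11+7+8+5 = 31; finish at 31 weeks.
Recruit has 1 week of float (longest path through it is 30).
Now Protocol→Recruit→Enroll = 11+16+7 = 34 is longest, so the finish becomes 34 weeks.

34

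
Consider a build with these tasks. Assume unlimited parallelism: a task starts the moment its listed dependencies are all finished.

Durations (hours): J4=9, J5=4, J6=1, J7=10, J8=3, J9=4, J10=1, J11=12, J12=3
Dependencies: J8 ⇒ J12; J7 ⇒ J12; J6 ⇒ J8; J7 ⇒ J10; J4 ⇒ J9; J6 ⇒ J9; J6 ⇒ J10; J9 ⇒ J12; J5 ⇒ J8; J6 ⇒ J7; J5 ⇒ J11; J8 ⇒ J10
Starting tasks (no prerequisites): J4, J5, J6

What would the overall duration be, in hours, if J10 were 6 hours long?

Actual critical path: J4→J9→J12 = 9+4+3 = 16 ⇒ 16 hours.
The longest path through J10 is only 12 hours, so J10 has float 4.
The binding chain switches to J6→J7→J10 = 1+10+6 = 17; finish 17 hours.

17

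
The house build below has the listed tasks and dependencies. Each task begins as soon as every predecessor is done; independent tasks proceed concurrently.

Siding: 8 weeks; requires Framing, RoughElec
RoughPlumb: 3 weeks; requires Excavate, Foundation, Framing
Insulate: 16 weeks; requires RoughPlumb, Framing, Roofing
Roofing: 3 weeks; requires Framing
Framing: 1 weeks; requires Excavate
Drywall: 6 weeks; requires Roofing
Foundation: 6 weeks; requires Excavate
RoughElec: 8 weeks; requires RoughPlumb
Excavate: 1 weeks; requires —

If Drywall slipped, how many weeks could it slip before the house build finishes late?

15

Critical path: Excavate→Foundation→RoughPlumb→RoughElec→Siding = 1+6+3+8+8 = 26, so the finish is 26 weeks.
Drywall finishes as early as 11 and must finish by 26.
Slack of Drywall = 20 − 5 = 15 weeks.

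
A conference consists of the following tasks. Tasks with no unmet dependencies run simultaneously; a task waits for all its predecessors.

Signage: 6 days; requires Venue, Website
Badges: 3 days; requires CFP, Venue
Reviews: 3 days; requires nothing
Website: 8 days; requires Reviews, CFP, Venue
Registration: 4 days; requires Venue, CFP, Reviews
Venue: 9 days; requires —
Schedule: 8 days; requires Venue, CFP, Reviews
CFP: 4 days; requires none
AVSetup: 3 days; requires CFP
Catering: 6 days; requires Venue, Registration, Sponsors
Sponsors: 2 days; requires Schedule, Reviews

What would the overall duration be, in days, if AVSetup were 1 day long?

Baseline: Venue→Schedule→Sponsors→Catering = 9+8+2+6 = 25 → 25 days.
AVSetup is off the critical path — its longest chain is 7 days, giving 18 of slack.
No other chain overtakes it, so the finish is 25 days.

25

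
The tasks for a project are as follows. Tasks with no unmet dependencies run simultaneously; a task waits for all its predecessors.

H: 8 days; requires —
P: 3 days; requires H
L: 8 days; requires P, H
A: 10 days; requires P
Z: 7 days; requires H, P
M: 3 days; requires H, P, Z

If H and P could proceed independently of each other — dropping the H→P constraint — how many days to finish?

Before: longest chain H→P→A = 8+3+10 = 21, finish 21.
Without H→P, P's earliest start moves from 8 to 0.
After: H→Z→M = 8+7+3 = 18 → 18 days.

18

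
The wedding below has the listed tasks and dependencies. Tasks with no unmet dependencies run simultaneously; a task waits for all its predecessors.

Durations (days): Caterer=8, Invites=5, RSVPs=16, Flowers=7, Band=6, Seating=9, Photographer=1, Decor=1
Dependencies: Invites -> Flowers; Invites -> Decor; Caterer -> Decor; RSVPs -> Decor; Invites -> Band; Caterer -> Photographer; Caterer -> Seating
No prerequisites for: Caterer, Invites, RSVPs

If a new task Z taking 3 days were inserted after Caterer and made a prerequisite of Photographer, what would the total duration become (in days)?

17

Originally the project takes 17 days.
With Z inserted, Photographer now waits for max(Caterer, Z).
New critical path: Caterer→Seating = 8+9 = 17 ⇒ 17 days.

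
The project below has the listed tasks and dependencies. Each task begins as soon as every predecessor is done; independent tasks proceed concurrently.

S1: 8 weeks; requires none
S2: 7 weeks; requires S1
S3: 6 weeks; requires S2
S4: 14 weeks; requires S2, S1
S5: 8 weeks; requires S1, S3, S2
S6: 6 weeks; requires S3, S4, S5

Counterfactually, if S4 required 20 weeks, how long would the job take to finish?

Baseline: S1→S2→S4→S6 = 8+7+14+6 = 35 → 35 weeks.
S4 lies on that path, so at 20 weeks the path becomes 41 weeks.
No other chain overtakes it, so the finish is 41 weeks.

41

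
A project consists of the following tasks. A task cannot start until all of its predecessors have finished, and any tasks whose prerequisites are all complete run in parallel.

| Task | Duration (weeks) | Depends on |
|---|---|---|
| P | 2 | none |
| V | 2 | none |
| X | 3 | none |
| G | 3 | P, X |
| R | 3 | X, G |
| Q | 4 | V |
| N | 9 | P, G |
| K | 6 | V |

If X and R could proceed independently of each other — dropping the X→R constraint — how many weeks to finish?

Before: longest chain X→G→N = 3+3+9 = 15, finish 15.
Dropping X→R doesn't change R's earliest start (6); another predecessor still binds.
After: X→G→N = 3+3+9 = 15 → 15 weeks.

15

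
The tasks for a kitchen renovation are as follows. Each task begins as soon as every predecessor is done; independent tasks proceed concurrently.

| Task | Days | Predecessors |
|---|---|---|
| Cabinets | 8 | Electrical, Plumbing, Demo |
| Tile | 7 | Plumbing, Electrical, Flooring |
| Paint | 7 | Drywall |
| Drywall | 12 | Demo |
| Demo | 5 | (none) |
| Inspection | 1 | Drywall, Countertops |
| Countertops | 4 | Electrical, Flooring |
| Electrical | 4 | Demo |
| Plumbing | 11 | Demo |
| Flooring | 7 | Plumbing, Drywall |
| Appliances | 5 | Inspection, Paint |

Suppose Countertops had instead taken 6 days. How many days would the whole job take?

36

The binding path is Demo→Drywall→Flooring→Countertops→Inspection→Appliances = 5+12+7+4+1+5 = 34; finish at 34 days.
Since Countertops is critical, the +2 change carries straight to that chain (now 36 days).
No other chain overtakes it, so the finish is 36 days.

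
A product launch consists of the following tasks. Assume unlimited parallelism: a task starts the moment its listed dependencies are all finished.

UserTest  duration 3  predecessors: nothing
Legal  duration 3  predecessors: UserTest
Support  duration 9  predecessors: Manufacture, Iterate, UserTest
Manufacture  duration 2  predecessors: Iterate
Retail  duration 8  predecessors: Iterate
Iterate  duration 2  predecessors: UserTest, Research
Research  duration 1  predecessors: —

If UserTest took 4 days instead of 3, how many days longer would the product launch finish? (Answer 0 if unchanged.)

The binding path is UserTest→Iterate→Manufacture→Support = 3+2+2+9 = 16; finish at 16 days.
Since UserTest is critical, the +1 change carries straight to that chain (now 17 days).
The critical path is still UserTest→Iterate→Manufacture→Support; finish is now 17 days.
Change in finish: 17 − 16 = +1 days.

1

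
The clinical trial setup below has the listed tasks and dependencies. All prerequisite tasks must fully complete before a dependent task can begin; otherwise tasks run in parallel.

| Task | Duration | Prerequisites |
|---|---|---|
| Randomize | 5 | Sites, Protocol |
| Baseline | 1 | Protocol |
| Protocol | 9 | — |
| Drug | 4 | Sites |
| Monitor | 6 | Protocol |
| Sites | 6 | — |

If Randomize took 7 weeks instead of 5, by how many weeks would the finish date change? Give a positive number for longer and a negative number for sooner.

As given, the longest chain is Protocol→Monitor = 9+6 = 15, so the finish is 15 weeks.
The longest path through Randomize is only 14 weeks, so Randomize has float 1.
The binding chain switches to Protocol→Randomize = 9+7 = 16; finish 16 weeks.
Change in finish: 16 − 15 = +1 weeks.

1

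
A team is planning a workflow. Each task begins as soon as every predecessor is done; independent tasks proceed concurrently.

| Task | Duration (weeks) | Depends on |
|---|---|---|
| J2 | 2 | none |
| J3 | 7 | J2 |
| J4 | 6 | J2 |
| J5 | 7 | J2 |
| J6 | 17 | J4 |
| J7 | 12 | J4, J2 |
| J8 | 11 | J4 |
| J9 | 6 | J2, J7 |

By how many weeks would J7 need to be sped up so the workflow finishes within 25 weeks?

Current finish: 26 weeks; target: 25.
J7 is on every critical path, so each week cut from J7 cuts the finish by one (this holds down to a finish of 25).
Need 26 − 25 = 1 week off J7 → J7 becomes 11 weeks, finish becomes 25.

1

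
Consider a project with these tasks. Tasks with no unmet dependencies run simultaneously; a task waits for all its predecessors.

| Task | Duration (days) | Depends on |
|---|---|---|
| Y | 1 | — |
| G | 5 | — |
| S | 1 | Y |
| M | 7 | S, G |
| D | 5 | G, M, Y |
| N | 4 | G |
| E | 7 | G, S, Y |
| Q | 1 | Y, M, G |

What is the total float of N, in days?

The longest chain is G→M→D = 5+7+5 = 17; overall finish 17 days.
N finishes as early as 9 and must finish by 17.
So N can slip 17 − 9 = 8 days.

8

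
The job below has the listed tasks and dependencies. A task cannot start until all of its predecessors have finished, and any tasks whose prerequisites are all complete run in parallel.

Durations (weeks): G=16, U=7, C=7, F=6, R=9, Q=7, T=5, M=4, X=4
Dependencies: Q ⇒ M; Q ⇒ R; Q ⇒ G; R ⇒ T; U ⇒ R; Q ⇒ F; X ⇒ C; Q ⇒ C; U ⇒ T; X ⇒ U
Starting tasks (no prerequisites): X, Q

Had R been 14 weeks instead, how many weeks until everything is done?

The binding path is X→U→R→T = 4+7+9+5 = 25; finish at 25 weeks.
R lies on that path, so at 14 weeks the path becomes 30 weeks.
No other chain overtakes it, so the finish is 30 weeks.

30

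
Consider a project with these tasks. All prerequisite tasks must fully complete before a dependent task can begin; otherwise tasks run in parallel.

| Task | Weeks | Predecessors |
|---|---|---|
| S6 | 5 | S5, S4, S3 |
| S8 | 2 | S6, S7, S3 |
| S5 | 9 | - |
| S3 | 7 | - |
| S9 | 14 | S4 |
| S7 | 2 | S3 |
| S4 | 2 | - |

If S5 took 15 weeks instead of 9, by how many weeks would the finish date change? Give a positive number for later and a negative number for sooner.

As given, the longest chain is S5→S6→S8 = 9+5+2 = 16, so the finish is 16 weeks.
Since S5 is critical, the +6 change carries straight to that chain (now 22 weeks).
That remains the longest chain; total 22 weeks.
Change in finish: 22 − 16 = +6 weeks.

6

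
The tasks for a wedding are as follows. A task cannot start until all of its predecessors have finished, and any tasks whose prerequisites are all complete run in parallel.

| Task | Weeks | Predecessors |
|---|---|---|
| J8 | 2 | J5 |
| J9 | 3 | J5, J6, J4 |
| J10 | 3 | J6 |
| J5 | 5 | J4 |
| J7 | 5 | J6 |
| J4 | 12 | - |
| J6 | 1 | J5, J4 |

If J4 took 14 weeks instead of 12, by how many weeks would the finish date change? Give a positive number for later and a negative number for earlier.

Baseline: J4→J5→J6→J7 = 12+5+1+5 = 23 → 23 weeks.
J4 lies on that path, so at 14 weeks the path becomes 25 weeks.
The critical path is still J4→J5→J6→J7; finish is now 25 weeks.
Change in finish: 25 − 23 = +2 weeks.

2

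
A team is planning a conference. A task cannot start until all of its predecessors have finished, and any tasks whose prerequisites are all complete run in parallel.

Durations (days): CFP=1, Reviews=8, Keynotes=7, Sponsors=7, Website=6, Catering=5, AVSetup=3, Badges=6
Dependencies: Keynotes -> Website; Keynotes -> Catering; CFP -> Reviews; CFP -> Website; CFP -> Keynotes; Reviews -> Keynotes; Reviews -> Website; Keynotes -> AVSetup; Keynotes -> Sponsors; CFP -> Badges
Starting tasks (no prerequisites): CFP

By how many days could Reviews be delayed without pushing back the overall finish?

0

Critical path: CFP→Reviews→Keynotes→Sponsors = 1+8+7+7 = 23, so the finish is 23 days.
The longest chain containing Reviews totals 23 days.
So Reviews can slip 9 − 9 = 0 days.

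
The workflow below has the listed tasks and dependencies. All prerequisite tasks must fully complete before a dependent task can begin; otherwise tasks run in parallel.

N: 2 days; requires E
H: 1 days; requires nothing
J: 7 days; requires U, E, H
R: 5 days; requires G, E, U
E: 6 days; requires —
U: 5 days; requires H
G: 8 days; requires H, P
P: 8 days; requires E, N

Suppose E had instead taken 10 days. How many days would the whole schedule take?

Critical path before the change: E→N→P→G→R = 6+2+8+8+5 = 29 giving 29 days.
E lies on that path, so at 10 days the path becomes 33 days.
The critical path is still E→N→P→G→R; finish is now 33 days.

33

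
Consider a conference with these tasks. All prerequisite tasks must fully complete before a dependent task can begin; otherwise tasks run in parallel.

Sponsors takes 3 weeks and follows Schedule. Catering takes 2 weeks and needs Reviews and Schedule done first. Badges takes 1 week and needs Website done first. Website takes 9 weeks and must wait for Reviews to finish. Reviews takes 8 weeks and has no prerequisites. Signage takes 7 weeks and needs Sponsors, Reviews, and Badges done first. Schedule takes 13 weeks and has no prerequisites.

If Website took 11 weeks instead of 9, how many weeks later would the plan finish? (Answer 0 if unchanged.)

As given, the longest chain is Reviews→Website→Badges→Signage = 8+9+1+7 = 25, so the finish is 25 weeks.
Website lies on that path, so at 11 weeks the path becomes 27 weeks.
No other chain overtakes it, so the finish is 27 weeks.
Change in finish: 27 − 25 = +2 weeks.

2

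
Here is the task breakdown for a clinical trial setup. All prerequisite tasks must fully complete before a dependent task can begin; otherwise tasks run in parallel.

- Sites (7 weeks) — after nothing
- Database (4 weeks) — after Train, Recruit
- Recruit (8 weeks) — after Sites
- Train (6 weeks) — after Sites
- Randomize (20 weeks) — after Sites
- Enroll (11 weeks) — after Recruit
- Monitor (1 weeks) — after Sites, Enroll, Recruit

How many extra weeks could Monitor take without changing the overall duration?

0

The longest chain is Sites→Recruit→Enroll→Monitor = 7+8+11+1 = 27; overall finish 27 weeks.
The longest chain containing Monitor totals 27 weeks.
So Monitor can slip 27 − 27 = 0 weeks.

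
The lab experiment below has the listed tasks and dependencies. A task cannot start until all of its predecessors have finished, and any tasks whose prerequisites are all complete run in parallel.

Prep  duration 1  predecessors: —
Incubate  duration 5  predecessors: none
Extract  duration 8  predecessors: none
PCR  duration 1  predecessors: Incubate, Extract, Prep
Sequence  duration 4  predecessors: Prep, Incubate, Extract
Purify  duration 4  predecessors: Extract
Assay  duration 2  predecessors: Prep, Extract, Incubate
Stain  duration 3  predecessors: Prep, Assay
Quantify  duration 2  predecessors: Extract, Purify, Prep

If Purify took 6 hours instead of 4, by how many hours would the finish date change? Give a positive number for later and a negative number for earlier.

The binding path is Extract→Purify→Quantify = 8+4+2 = 14; finish at 14 hours.
Purify is on the critical path; changing it to 6 makes that path 16 hours.
The critical path is still Extract→Purify→Quantify; finish is now 16 hours.
Change in finish: 16 − 14 = +2 hours.

2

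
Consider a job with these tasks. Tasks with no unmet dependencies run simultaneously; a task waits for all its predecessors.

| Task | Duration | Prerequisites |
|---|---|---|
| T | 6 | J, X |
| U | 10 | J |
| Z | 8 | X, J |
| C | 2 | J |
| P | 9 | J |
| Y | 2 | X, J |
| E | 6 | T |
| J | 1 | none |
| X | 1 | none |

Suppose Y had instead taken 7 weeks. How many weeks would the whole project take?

Baseline: J→T→E = 1+6+6 = 13 → 13 weeks.
The longest path through Y is only 3 weeks, so Y has float 10.
No other chain overtakes it, so the finish is 13 weeks.

13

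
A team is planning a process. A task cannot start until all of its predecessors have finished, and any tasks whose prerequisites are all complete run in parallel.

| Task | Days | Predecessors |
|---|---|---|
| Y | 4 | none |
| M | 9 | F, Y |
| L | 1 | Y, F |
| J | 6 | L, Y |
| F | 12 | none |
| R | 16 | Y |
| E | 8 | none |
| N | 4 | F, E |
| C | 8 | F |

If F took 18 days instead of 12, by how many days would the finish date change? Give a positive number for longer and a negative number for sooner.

6

The binding path is F→M = 12+9 = 21; finish at 21 days.
Since F is critical, the +6 change carries straight to that chain (now 27 days).
The critical path is still F→M; finish is now 27 days.
Change in finish: 27 − 21 = +6 days.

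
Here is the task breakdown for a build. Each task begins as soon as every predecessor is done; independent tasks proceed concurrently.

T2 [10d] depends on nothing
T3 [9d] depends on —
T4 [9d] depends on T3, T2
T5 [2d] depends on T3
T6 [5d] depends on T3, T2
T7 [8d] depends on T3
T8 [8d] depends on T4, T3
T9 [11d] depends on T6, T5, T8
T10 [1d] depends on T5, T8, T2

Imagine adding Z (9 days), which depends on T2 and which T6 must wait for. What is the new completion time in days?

Originally the project takes 38 days.
With Z inserted, T6 now waits for max(T3, T2, Z).
New critical path: T2→T4→T8→T9 = 10+9+8+11 = 38 ⇒ 38 days.

38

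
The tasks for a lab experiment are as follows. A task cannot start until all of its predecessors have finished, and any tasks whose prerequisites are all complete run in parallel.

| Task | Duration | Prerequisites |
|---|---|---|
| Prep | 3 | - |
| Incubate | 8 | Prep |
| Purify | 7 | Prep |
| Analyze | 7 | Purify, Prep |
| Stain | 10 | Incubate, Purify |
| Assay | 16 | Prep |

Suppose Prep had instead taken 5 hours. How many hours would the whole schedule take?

Critical path before the change: Prep→Incubate→Stain = 3+8+10 = 21 giving 21 hours.
Prep is on the critical path; changing it to 5 makes that path 23 hours.
That remains the longest chain; total 23 hours.

23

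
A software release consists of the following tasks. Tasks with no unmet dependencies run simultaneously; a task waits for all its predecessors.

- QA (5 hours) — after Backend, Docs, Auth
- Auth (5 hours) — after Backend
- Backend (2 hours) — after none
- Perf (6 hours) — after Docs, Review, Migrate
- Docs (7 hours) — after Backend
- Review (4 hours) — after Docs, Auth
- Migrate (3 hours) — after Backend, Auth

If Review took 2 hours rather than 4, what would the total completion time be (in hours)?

17

The binding path is Backend→Docs→Review→Perf = 2+7+4+6 = 19; finish at 19 hours.
Review is on the critical path; changing it to 2 makes that path 17 hours.
The critical path is still Backend→Docs→Review→Perf; finish is now 17 hours.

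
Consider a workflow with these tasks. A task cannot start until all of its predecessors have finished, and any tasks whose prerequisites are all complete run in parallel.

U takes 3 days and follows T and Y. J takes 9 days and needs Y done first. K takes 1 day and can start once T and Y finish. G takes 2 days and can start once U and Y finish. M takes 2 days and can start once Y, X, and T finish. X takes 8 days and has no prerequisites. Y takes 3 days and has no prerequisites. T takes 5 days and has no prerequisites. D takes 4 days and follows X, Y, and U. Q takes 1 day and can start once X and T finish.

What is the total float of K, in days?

6

The longest chain is X→D = 8+4 = 12; overall finish 12 days.
The longest chain containing K totals 6 days.
Float = 12 − 6 = 6.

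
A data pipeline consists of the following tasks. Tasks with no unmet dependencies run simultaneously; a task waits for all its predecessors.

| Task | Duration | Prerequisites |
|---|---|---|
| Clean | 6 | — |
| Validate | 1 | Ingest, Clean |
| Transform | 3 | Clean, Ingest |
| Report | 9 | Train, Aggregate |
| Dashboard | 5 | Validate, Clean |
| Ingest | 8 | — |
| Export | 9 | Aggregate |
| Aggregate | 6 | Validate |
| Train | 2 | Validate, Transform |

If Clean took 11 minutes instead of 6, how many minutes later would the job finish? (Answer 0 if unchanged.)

Baseline: Ingest→Validate→Aggregate→Export = 8+1+6+9 = 24 → 24 minutes.
Clean is off the critical path — its longest chain is 22 minutes, giving 2 of slack.
The binding chain switches to Clean→Validate→Aggregate→Export = 11+1+6+9 = 27; finish 27 minutes.
Change in finish: 27 − 24 = +3 minutes.

3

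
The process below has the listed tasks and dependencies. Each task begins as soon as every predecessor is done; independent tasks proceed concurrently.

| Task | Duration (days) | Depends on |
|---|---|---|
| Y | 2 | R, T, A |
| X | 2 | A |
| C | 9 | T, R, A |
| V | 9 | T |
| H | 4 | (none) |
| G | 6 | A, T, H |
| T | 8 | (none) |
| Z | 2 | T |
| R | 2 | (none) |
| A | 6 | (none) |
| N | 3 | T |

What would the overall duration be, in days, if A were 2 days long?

Critical path before the change: T→C = 8+9 = 17 giving 17 days.
A is off the critical path — its longest chain is 15 days, giving 2 of slack.
No other chain overtakes it, so the finish is 17 days.

17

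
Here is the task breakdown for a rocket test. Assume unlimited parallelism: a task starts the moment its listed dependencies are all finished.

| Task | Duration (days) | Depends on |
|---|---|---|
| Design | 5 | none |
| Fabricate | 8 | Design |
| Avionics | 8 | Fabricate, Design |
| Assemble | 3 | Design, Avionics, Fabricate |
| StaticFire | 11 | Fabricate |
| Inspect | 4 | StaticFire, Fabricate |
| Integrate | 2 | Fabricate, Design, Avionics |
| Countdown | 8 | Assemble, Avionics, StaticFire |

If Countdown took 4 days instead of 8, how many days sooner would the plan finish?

4

Actual critical path: Design→Fabricate→Avionics→Assemble→Countdown = 5+8+8+3+8 = 32 ⇒ 32 days.
Countdown lies on that path, so at 4 days the path becomes 28 days.
The critical path is still Design→Fabricate→Avionics→Assemble→Countdown; finish is now 28 days.
Change in finish: 28 − 32 = -4 days.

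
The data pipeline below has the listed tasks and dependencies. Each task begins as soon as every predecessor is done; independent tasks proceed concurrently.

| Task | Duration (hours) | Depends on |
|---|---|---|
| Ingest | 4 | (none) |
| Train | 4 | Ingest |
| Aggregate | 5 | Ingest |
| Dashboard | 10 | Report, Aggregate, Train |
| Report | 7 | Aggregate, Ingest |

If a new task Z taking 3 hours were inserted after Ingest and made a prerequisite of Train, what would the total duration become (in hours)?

Originally the plan takes 26 hours.
With Z inserted, Train now waits for max(Ingest, Z).
New critical path: Ingest→Aggregate→Report→Dashboard = 4+5+7+10 = 26 ⇒ 26 hours.

26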